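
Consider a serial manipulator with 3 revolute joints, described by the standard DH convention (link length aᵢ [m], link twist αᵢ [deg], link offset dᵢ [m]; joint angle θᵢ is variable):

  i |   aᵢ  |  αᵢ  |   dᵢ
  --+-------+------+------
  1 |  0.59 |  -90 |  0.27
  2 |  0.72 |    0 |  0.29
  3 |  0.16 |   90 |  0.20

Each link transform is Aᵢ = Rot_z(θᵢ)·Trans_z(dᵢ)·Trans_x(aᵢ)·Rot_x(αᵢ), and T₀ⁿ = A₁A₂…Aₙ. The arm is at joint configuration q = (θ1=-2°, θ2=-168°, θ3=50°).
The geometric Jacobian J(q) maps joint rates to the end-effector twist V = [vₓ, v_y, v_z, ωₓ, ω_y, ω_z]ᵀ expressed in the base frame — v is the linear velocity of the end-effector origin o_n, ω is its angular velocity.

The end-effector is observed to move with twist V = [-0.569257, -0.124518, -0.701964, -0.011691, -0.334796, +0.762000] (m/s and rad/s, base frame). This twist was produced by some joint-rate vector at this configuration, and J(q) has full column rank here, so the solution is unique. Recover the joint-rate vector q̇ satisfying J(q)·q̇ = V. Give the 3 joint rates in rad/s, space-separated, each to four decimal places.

o_n = [-0.1722, 0.4963, 0.5610]
J₁: ẑ×o_n = [-0.4963, -0.1722, 0.0000], ω = ẑ
J2: z=[0.0349, 0.9994, 0.0000] o=[0.5896, -0.0206, 0.2700] → [0.2908, -0.0102, 0.7794, 0.0349, 0.9994, 0.0000]
J3: z=[0.0349, 0.9994, 0.0000] o=[-0.1041, 0.2938, 0.4197] → [0.1412, -0.0049, 0.0751, 0.0349, 0.9994, 0.0000]
q̇ = J⁺·V = [0.7620, -0.9610, 0.6260]

0.7620 -0.9610 0.6260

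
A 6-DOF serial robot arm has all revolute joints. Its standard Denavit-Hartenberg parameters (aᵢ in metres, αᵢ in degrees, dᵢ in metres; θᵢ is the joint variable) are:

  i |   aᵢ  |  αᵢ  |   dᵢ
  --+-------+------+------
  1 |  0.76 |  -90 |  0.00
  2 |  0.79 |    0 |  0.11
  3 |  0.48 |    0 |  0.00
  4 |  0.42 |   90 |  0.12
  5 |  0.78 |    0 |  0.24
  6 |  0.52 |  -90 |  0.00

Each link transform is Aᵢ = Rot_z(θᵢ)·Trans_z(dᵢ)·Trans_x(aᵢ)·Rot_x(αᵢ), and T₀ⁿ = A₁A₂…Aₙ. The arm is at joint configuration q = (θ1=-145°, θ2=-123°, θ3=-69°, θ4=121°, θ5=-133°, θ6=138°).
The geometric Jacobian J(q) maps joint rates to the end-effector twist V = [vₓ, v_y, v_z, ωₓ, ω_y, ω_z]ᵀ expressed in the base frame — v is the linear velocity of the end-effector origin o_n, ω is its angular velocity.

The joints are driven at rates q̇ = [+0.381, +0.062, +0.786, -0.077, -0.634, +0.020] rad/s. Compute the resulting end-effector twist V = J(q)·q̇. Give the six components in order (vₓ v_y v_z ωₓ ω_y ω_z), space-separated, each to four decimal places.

-0.2995 -0.1241 0.1822 -0.0333 -0.9646 0.1811

o_n = [0.0228, 0.3763, 1.0248]
J₁: ẑ×o_n = [-0.3763, 0.0228, 0.0000], ω = ẑ
J2: z=[0.5736, -0.8192, 0.0000] o=[-0.6226, -0.4359, 0.0000] → [-0.8395, -0.5878, 0.9945, 0.5736, -0.8192, 0.0000]
J3: z=[0.5736, -0.8192, 0.0000] o=[-0.2070, -0.2792, 0.6625] → [-0.2968, -0.2078, 0.5642, 0.5736, -0.8192, 0.0000]
J4: z=[0.5736, -0.8192, 0.0000] o=[0.1776, -0.0099, 0.5628] → [-0.3785, -0.2650, 0.0947, 0.5736, -0.8192, 0.0000]
J5: z=[0.7745, 0.5423, 0.3256] o=[0.1344, -0.1867, 0.9599] → [-0.1480, -0.0866, 0.4965, 0.7745, 0.5423, 0.3256]
J6: z=[0.7745, 0.5423, 0.3256] o=[0.1350, 0.5101, 0.5350] → [0.3092, -0.4159, -0.0429, 0.7745, 0.5423, 0.3256]
V = J·q̇ = [-0.2995, -0.1241, 0.1822, -0.0333, -0.9646, 0.1811]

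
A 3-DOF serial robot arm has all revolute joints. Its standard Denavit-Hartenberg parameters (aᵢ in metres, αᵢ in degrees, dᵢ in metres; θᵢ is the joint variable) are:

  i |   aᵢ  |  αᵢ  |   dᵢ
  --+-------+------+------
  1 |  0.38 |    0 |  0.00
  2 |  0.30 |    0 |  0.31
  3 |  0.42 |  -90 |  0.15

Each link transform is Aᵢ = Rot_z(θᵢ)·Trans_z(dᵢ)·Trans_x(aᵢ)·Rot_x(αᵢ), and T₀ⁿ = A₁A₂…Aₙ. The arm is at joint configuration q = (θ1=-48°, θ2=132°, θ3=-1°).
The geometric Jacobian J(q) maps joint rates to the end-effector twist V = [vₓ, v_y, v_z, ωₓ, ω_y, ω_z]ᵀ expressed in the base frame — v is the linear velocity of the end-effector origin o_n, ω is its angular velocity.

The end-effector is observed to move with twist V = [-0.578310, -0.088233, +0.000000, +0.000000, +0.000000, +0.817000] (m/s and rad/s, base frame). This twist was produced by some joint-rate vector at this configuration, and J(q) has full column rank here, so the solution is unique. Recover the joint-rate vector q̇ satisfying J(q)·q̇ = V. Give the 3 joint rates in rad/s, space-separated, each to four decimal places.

o_n = [0.3368, 0.4328, 0.4600]
J₁: ẑ×o_n = [-0.4328, 0.3368, 0.0000], ω = ẑ
J2: z=[0.0000, 0.0000, 1.0000] o=[0.2543, -0.2824, 0.0000] → [-0.7152, 0.0825, 0.0000, 0.0000, 0.0000, 1.0000]
J3: z=[0.0000, 0.0000, 1.0000] o=[0.2856, 0.0160, 0.3100] → [-0.4169, 0.0512, 0.0000, 0.0000, 0.0000, 1.0000]
q̇ = J⁺·V = [-0.5460, 0.8260, 0.5370]

-0.5460 0.8260 0.5370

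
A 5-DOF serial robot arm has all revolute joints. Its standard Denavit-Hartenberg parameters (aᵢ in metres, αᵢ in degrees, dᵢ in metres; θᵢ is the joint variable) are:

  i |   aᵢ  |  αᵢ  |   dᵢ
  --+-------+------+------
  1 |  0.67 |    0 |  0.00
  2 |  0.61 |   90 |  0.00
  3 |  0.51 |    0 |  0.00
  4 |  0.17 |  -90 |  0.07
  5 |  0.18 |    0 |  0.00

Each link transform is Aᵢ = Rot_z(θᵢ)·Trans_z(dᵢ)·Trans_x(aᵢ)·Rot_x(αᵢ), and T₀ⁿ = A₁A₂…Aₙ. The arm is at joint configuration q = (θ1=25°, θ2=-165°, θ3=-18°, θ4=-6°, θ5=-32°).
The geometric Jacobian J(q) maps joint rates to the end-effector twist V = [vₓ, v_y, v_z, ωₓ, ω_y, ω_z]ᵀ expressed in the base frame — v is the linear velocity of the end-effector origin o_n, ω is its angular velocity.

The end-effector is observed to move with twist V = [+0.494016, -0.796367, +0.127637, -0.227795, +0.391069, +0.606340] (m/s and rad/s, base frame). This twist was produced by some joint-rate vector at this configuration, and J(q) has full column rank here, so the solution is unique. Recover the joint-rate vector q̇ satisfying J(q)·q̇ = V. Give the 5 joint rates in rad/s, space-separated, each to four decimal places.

o_n = [-0.5637, -0.4835, -0.2888]
J₁: ẑ×o_n = [0.4835, -0.5637, 0.0000], ω = ẑ
J2: z=[0.0000, 0.0000, 1.0000] o=[0.6072, 0.2832, 0.0000] → [0.7666, -1.1710, 0.0000, 0.0000, 0.0000, 1.0000]
J3: z=[-0.6428, 0.7660, 0.0000] o=[0.1399, -0.1089, 0.0000] → [-0.2213, -0.1857, 0.7798, -0.6428, 0.7660, 0.0000]
J4: z=[-0.6428, 0.7660, 0.0000] o=[-0.2316, -0.4207, -0.1576] → [-0.1005, -0.0844, 0.2948, -0.6428, 0.7660, 0.0000]
J5: z=[-0.3116, -0.2614, 0.9135] o=[-0.3956, -0.4669, -0.2267] → [0.0314, -0.1729, -0.0388, -0.3116, -0.2614, 0.9135]
q̇ = J⁺·V = [0.1950, 0.5840, -0.0230, 0.4690, -0.1890]

0.1950 0.5840 -0.0230 0.4690 -0.1890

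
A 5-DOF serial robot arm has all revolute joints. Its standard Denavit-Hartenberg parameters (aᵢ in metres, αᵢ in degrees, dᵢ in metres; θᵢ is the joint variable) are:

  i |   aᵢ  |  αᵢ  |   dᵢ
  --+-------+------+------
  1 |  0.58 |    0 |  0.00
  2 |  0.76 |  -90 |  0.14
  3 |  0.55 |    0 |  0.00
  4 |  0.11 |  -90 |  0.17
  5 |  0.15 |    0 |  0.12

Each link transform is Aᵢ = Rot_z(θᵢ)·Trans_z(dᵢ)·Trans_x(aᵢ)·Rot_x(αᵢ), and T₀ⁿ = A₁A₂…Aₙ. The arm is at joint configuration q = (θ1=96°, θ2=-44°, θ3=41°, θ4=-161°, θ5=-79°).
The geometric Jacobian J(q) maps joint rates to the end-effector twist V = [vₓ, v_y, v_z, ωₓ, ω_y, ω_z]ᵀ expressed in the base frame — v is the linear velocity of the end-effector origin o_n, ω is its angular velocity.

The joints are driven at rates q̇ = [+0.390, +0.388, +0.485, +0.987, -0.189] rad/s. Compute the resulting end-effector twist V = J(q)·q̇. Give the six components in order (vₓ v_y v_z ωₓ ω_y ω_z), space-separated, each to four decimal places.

o_n = [0.4341, 1.7254, -0.0408]
J₁: ẑ×o_n = [-1.7254, 0.4341, 0.0000], ω = ẑ
J2: z=[0.0000, 0.0000, 1.0000] o=[-0.0606, 0.5768, 0.0000] → [-1.1486, 0.4948, 0.0000, 0.0000, 0.0000, 1.0000]
J3: z=[-0.7880, 0.6157, 0.0000] o=[0.4073, 1.1757, 0.1400] → [-0.1113, -0.1425, -0.4497, -0.7880, 0.6157, 0.0000]
J4: z=[-0.7880, 0.6157, 0.0000] o=[0.6628, 1.5028, -0.2208] → [0.1108, 0.1419, -0.0346, -0.7880, 0.6157, 0.0000]
J5: z=[0.5332, 0.6824, 0.5000] o=[0.4950, 1.5641, -0.1256] → [-0.0228, -0.0756, 0.1275, 0.5332, 0.6824, 0.5000]
V = J·q̇ = [-1.0588, 0.4465, -0.2764, -1.2607, 0.7773, 0.6835]

-1.0588 0.4465 -0.2764 -1.2607 0.7773 0.6835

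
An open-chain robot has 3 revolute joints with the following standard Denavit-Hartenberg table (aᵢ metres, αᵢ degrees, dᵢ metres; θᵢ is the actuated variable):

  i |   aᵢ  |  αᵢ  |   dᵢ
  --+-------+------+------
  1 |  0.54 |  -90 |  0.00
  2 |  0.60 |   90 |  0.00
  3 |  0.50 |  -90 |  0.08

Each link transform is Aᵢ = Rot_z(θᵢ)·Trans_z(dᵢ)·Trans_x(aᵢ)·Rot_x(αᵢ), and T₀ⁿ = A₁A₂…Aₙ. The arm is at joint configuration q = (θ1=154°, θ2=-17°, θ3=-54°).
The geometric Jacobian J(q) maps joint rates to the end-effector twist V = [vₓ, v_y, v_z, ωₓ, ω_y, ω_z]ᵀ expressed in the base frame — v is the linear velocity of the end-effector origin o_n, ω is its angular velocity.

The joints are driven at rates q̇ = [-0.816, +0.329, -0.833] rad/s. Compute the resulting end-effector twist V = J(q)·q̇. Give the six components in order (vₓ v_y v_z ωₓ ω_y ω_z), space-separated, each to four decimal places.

1.0843 0.9886 -0.3721 -0.3631 -0.1889 -1.6126

o_n = [-1.0553, 0.9648, 0.3379]
J₁: ẑ×o_n = [-0.9648, -1.0553, 0.0000], ω = ẑ
J2: z=[-0.4384, -0.8988, 0.0000] o=[-0.4853, 0.2367, 0.0000] → [-0.3037, 0.1481, -0.8314, -0.4384, -0.8988, 0.0000]
J3: z=[0.2628, -0.1282, 0.9563] o=[-1.0011, 0.4883, 0.1754] → [-0.4765, -0.0946, 0.1183, 0.2628, -0.1282, 0.9563]
V = J·q̇ = [1.0843, 0.9886, -0.3721, -0.3631, -0.1889, -1.6126]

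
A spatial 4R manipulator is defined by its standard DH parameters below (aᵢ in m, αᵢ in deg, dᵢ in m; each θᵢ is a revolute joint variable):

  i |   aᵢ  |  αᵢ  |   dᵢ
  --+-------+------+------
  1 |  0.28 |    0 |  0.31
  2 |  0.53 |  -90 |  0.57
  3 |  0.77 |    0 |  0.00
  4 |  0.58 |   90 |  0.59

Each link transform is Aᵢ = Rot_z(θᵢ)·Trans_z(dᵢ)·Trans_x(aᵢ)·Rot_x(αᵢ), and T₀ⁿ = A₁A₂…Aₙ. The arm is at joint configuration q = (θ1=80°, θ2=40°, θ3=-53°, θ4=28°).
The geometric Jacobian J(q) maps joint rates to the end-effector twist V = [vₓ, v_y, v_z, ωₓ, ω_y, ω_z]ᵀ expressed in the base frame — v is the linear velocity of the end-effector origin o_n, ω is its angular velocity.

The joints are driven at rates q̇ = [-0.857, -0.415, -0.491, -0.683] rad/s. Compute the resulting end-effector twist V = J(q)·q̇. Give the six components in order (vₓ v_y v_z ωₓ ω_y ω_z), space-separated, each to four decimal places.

1.8293 1.0637 0.8447 1.0167 0.5870 -1.2720

o_n = [-1.2219, 1.2963, 1.7401]
J₁: ẑ×o_n = [-1.2963, -1.2219, 0.0000], ω = ẑ
J2: z=[0.0000, 0.0000, 1.0000] o=[0.0486, 0.2757, 0.3100] → [-1.0205, -1.2705, 0.0000, 0.0000, 0.0000, 1.0000]
J3: z=[-0.8660, -0.5000, 0.0000] o=[-0.2164, 0.7347, 0.8800] → [-0.4300, 0.7448, -0.9891, -0.8660, -0.5000, 0.0000]
J4: z=[-0.8660, -0.5000, 0.0000] o=[-0.4481, 1.1361, 1.4949] → [-0.1226, 0.2123, -0.5257, -0.8660, -0.5000, 0.0000]
V = J·q̇ = [1.8293, 1.0637, 0.8447, 1.0167, 0.5870, -1.2720]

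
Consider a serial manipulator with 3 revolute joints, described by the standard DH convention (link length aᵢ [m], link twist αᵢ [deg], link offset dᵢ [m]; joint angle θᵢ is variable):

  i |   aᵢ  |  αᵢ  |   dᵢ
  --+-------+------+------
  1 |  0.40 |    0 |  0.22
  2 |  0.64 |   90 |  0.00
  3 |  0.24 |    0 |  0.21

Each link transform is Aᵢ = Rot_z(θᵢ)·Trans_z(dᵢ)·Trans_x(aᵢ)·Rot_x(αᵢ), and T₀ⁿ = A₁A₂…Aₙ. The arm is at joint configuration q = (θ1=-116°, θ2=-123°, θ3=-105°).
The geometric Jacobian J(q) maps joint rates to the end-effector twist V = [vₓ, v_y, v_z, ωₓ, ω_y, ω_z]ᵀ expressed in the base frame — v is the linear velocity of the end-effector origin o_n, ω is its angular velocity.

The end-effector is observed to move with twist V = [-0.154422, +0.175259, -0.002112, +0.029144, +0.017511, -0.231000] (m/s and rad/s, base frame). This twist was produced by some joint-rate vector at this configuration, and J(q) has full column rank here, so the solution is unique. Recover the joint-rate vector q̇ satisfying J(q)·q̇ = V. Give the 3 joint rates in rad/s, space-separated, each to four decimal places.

o_n = [-0.2930, 0.2440, -0.0118]
J₁: ẑ×o_n = [-0.2440, -0.2930, 0.0000], ω = ẑ
J2: z=[0.0000, 0.0000, 1.0000] o=[-0.1753, -0.3595, 0.2200] → [-0.6035, -0.1176, 0.0000, 0.0000, 0.0000, 1.0000]
J3: z=[0.8572, 0.5150, 0.0000] o=[-0.5050, 0.1891, 0.2200] → [-0.1194, 0.1987, -0.0621, 0.8572, 0.5150, 0.0000]
q̇ = J⁺·V = [-0.8060, 0.5750, 0.0340]

-0.8060 0.5750 0.0340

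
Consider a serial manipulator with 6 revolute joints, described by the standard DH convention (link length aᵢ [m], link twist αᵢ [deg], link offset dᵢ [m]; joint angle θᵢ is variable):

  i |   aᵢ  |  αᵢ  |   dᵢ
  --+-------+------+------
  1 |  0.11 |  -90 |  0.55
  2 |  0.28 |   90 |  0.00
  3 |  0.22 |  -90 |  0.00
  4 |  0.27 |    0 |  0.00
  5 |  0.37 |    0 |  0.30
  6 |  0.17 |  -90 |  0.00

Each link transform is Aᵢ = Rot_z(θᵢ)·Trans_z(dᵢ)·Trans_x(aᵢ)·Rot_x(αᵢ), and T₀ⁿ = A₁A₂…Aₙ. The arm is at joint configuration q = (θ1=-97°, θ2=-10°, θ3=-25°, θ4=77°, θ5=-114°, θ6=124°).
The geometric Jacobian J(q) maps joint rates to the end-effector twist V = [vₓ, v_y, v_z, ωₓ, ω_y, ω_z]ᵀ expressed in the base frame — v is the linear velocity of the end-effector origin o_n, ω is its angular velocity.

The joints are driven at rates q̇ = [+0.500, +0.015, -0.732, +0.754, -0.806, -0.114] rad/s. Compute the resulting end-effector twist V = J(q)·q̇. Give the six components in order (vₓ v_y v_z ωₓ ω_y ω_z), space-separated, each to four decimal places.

o_n = [-0.1059, -1.0644, 0.5057]
J₁: ẑ×o_n = [1.0644, -0.1059, 0.0000], ω = ẑ
J2: z=[0.9925, -0.1219, 0.0000] o=[-0.0134, -0.1092, 0.5500] → [0.0054, 0.0439, -0.9594, 0.9925, -0.1219, 0.0000]
J3: z=[0.0212, 0.1724, 0.9848] o=[-0.0470, -0.3829, 0.5986] → [0.6551, -0.0560, -0.0043, 0.0212, 0.1724, 0.9848]
J4: z=[0.8488, -0.5235, 0.0734] o=[-0.1632, -0.5664, 0.6332] → [0.1033, 0.1124, -0.3927, 0.8488, -0.5235, 0.0734]
J5: z=[0.8488, -0.5235, 0.0734] o=[-0.2009, -0.6625, 0.3837] → [-0.0344, -0.0966, -0.2914, 0.8488, -0.5235, 0.0734]
J6: z=[0.8488, -0.5235, 0.0734] o=[-0.0976, -1.0277, 0.6715] → [0.0895, 0.1401, -0.0355, 0.8488, -0.5235, 0.0734]
V = J·q̇ = [0.1481, 0.1354, -0.0684, -0.1415, -0.0411, -0.2331]

0.1481 0.1354 -0.0684 -0.1415 -0.0411 -0.2331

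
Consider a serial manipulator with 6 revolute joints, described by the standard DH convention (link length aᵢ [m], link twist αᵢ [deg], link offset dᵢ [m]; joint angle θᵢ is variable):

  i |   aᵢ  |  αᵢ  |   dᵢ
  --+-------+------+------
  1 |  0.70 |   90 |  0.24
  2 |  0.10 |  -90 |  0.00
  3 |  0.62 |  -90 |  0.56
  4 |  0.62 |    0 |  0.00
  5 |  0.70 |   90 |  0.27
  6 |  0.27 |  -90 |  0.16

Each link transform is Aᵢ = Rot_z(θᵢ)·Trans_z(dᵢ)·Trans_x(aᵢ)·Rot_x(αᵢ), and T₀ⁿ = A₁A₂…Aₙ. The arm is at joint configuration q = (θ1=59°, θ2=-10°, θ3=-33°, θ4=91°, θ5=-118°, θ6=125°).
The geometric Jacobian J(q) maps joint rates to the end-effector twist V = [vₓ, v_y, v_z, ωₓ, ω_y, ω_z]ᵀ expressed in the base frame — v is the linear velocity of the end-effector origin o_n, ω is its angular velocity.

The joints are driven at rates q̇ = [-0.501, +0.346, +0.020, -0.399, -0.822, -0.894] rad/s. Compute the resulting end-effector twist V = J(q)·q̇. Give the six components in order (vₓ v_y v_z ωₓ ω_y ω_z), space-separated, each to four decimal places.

0.7124 -0.3995 1.0121 1.1297 -1.2091 -1.2094

o_n = [1.1355, 1.6085, 0.3524]
J₁: ẑ×o_n = [-1.6085, 1.1355, 0.0000], ω = ẑ
J2: z=[0.8572, -0.5150, 0.0000] o=[0.3605, 0.6000, 0.2400] → [-0.0579, -0.0964, 1.2636, 0.8572, -0.5150, 0.0000]
J3: z=[0.0894, 0.1488, 0.9848] o=[0.4112, 0.6844, 0.2226] → [-0.8907, 0.7016, -0.0251, 0.0894, 0.1488, 0.9848]
J4: z=[-0.4426, 0.8917, -0.0946] o=[1.0145, 1.0328, 0.6838] → [-0.2411, -0.1581, -0.3627, -0.4426, 0.8917, -0.0946]
J5: z=[-0.4426, 0.8917, -0.0946] o=[0.9494, 0.9359, 0.0749] → [0.3111, 0.1052, -0.4636, -0.4426, 0.8917, -0.0946]
J6: z=[-0.3254, -0.0614, 0.9436] o=[1.4148, 1.4906, 0.2715] → [-0.1163, -0.2373, -0.0555, -0.3254, -0.0614, 0.9436]
V = J·q̇ = [0.7124, -0.3995, 1.0121, 1.1297, -1.2091, -1.2094]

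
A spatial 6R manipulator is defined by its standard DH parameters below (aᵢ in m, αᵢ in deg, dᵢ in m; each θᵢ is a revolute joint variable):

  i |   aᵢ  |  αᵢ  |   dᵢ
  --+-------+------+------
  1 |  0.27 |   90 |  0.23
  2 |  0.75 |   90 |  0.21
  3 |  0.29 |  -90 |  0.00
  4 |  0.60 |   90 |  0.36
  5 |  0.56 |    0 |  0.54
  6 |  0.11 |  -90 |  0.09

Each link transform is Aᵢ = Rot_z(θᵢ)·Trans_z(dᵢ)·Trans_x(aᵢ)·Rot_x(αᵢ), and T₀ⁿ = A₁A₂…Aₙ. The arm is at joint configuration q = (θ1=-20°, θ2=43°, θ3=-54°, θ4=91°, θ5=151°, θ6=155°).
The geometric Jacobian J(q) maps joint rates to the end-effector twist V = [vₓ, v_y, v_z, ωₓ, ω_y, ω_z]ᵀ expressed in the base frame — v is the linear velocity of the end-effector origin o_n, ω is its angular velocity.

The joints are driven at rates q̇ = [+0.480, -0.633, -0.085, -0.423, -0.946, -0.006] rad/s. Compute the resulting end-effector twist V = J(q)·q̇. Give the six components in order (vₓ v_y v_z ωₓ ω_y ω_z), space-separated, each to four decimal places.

o_n = [1.3949, -0.2811, 1.5443]
J₁: ẑ×o_n = [0.2811, 1.3949, -0.0000], ω = ẑ
J2: z=[-0.3420, -0.9397, 0.0000] o=[0.2537, -0.0923, 0.2300] → [-1.2350, 0.4495, 1.1369, -0.3420, -0.9397, 0.0000]
J3: z=[0.6409, -0.2333, -0.7314] o=[0.6973, -0.4773, 0.7415] → [-0.0438, -1.0246, 0.2884, 0.6409, -0.2333, -0.7314]
J4: z=[0.3550, -0.7547, 0.5517] o=[0.8947, -0.2995, 0.8578] → [-0.5282, 0.0323, 0.3840, 0.3550, -0.7547, 0.5517]
J5: z=[0.6694, 0.6172, 0.4136] o=[0.6309, -0.4376, 1.4909] → [-0.0318, 0.2802, -0.3667, 0.6694, 0.6172, 0.4136]
J6: z=[0.6694, 0.6172, 0.4136] o=[1.4084, -0.4182, 1.5093] → [-0.0351, -0.0290, 0.1001, 0.6694, 0.6172, 0.4136]
V = J·q̇ = [1.1742, 0.1935, -0.5602, -0.6254, 0.3463, -0.0849]

1.1742 0.1935 -0.5602 -0.6254 0.3463 -0.0849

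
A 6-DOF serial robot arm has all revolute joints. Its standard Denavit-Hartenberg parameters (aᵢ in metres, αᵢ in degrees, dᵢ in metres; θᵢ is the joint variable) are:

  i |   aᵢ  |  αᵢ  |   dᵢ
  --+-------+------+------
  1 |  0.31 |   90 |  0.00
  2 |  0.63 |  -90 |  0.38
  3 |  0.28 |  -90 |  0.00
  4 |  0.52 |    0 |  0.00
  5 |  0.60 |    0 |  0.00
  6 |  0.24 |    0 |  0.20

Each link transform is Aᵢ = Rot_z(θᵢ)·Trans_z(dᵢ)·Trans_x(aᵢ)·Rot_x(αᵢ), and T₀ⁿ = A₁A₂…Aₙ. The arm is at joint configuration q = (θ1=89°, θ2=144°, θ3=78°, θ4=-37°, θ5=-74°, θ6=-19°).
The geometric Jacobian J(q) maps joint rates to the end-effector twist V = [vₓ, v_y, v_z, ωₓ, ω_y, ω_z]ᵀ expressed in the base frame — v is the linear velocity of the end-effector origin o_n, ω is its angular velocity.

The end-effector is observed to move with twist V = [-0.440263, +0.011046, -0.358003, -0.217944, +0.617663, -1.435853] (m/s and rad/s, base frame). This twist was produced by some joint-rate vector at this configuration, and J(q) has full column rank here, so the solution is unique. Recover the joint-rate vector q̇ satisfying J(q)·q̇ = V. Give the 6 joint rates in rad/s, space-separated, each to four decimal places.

o_n = [0.0070, -0.7177, -0.5599]
J₁: ẑ×o_n = [0.7177, 0.0070, -0.0000], ω = ẑ
J2: z=[0.9998, -0.0175, 0.0000] o=[0.0054, 0.3100, 0.0000] → [0.0098, 0.5598, -1.0275, 0.9998, -0.0175, 0.0000]
J3: z=[-0.0103, -0.5877, -0.8090] o=[0.3765, -0.2063, 0.3703] → [0.1329, 0.2893, -0.2119, -0.0103, -0.5877, -0.8090]
J4: z=[-0.1941, 0.7948, -0.5749] o=[0.1018, -0.2486, 0.4045] → [-1.0363, -0.1327, 0.1664, -0.1941, 0.7948, -0.5749]
J5: z=[-0.1941, 0.7948, -0.5749] o=[-0.3088, -0.4953, 0.2021] → [-0.7336, -0.3295, -0.2078, -0.1941, 0.7948, -0.5749]
J6: z=[-0.1941, 0.7948, -0.5749] o=[-0.1036, -0.7920, -0.2773] → [-0.1819, -0.1184, -0.1023, -0.1941, 0.7948, -0.5749]
q̇ = J⁺·V = [-0.0740, 0.0470, 0.7410, 0.0690, 0.3370, 0.9200]

-0.0740 0.0470 0.7410 0.0690 0.3370 0.9200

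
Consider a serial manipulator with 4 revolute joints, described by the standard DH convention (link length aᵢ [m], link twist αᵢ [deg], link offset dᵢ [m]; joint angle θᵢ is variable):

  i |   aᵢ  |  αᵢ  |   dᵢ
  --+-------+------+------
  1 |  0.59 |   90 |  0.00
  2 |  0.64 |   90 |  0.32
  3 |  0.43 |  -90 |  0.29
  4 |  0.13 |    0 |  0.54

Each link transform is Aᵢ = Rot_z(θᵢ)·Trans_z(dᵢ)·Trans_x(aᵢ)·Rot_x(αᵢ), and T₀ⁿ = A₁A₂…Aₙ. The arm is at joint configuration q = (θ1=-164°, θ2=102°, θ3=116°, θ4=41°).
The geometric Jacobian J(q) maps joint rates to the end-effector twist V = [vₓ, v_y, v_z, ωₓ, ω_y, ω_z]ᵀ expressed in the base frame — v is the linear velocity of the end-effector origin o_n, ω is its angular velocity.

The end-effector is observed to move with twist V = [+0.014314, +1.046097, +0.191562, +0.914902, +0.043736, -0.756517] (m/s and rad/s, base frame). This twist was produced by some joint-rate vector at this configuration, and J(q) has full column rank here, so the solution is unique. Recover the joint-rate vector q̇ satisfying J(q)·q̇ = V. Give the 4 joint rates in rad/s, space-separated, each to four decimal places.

o_n = [-0.9288, 0.3141, -0.0326]
J₁: ẑ×o_n = [-0.3141, -0.9288, 0.0000], ω = ẑ
J2: z=[-0.2756, 0.9613, 0.0000] o=[-0.5671, -0.1626, 0.0000] → [-0.0314, -0.0090, 0.2162, -0.2756, 0.9613, 0.0000]
J3: z=[-0.9403, -0.2696, 0.2079] o=[-0.5274, 0.1817, 0.6260] → [0.1500, -0.7027, -0.2327, -0.9403, -0.2696, 0.2079]
J4: z=[-0.0588, -0.4729, -0.8792] o=[-0.9443, 0.4642, 0.5019] → [0.1209, -0.0451, 0.0162, -0.0588, -0.4729, -0.8792]
q̇ = J⁺·V = [-0.4200, -0.1400, -0.9420, 0.1600]

-0.4200 -0.1400 -0.9420 0.1600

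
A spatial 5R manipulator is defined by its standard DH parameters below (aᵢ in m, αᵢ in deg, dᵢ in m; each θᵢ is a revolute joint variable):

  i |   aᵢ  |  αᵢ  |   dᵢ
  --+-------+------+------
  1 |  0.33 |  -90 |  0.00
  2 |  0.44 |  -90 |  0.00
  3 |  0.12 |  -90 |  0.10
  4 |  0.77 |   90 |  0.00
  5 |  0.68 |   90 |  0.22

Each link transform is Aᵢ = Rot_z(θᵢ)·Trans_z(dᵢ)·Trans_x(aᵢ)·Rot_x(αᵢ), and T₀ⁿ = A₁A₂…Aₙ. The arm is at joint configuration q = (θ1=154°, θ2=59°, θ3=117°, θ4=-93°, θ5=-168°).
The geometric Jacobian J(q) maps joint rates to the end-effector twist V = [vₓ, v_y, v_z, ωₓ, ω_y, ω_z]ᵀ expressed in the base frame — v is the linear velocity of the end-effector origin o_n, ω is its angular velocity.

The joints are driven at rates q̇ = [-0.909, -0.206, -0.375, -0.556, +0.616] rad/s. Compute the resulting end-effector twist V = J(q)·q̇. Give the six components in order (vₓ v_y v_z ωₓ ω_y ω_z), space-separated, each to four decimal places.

o_n = [-0.4448, 0.1841, -0.6256]
J₁: ẑ×o_n = [-0.1841, -0.4448, 0.0000], ω = ẑ
J2: z=[-0.4384, -0.8988, 0.0000] o=[-0.2966, 0.1447, 0.0000] → [0.5623, -0.2742, -0.1505, -0.4384, -0.8988, 0.0000]
J3: z=[0.7704, -0.3758, -0.5150] o=[-0.5003, 0.2440, -0.3772] → [0.0625, 0.1628, -0.0253, 0.7704, -0.3758, -0.5150]
J4: z=[0.2134, -0.6092, 0.7637] o=[-0.3512, 0.2902, -0.3820] → [0.2295, -0.0195, -0.0797, 0.2134, -0.6092, 0.7637]
J5: z=[-0.6402, -0.6777, -0.3617] o=[0.2170, -0.0268, -0.7937] → [-0.0376, 0.3470, -0.5836, -0.6402, -0.6777, -0.3617]
V = J·q̇ = [-0.1227, 0.6244, -0.2747, -0.7117, 0.2473, -1.3633]

-0.1227 0.6244 -0.2747 -0.7117 0.2473 -1.3633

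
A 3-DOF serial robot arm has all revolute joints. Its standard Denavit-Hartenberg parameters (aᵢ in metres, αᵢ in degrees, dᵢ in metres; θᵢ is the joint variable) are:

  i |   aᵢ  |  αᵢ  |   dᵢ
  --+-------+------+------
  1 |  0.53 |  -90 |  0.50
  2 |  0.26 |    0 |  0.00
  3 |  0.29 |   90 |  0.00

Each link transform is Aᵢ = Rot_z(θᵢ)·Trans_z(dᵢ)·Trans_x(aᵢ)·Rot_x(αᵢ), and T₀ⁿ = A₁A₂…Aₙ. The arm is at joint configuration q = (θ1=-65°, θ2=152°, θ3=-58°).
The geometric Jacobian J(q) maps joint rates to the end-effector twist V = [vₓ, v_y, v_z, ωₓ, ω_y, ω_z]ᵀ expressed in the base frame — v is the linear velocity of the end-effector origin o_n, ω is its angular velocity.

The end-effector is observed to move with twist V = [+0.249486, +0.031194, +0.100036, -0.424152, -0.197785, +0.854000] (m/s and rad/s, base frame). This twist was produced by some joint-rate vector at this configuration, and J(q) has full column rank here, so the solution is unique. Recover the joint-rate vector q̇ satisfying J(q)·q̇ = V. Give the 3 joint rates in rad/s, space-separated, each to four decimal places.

0.8540 0.4770 -0.9450

o_n = [0.1184, -0.2540, 0.0886]
J₁: ẑ×o_n = [0.2540, 0.1184, -0.0000], ω = ẑ
J2: z=[0.9063, 0.4226, 0.0000] o=[0.2240, -0.4803, 0.5000] → [-0.1738, 0.3728, 0.2498, 0.9063, 0.4226, 0.0000]
J3: z=[0.9063, 0.4226, 0.0000] o=[0.1270, -0.2723, 0.3779] → [-0.1223, 0.2622, 0.0202, 0.9063, 0.4226, 0.0000]
q̇ = J⁺·V = [0.8540, 0.4770, -0.9450]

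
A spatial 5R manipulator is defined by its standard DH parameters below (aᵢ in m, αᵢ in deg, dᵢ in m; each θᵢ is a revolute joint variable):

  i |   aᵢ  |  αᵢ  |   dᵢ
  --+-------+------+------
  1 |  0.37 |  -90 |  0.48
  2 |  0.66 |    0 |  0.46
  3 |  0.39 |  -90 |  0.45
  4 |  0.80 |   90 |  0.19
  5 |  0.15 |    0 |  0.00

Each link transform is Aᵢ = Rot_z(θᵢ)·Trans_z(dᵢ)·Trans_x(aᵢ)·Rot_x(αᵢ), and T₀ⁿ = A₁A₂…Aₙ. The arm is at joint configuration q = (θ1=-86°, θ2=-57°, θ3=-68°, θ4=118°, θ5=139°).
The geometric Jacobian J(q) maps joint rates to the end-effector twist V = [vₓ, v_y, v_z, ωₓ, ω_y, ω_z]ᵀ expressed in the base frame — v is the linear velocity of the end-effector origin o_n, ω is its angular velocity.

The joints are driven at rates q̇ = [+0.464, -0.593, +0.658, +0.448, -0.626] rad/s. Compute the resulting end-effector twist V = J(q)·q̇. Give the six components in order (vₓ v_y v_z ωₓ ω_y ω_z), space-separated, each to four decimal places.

o_n = [0.3675, -0.9035, 1.2543]
J₁: ẑ×o_n = [0.9035, 0.3675, -0.0000], ω = ẑ
J2: z=[0.9976, 0.0698, 0.0000] o=[0.0258, -0.3691, 0.4800] → [0.0540, -0.7724, -0.5570, 0.9976, 0.0698, 0.0000]
J3: z=[0.9976, 0.0698, 0.0000] o=[0.5098, -0.6956, 1.0335] → [0.0154, -0.2202, -0.1975, 0.9976, 0.0698, 0.0000]
J4: z=[0.0571, -0.8172, 0.5736] o=[0.9431, -0.4411, 1.3530] → [0.3459, -0.3245, -0.4967, 0.0571, -0.8172, 0.5736]
J5: z=[-0.5037, 0.4725, 0.7233] o=[0.2643, -0.8605, 1.1543] → [0.0784, 0.1250, -0.0271, -0.5037, 0.4725, 0.7233]
V = J·q̇ = [0.5033, 0.2600, -0.0053, 0.4057, -0.6573, 0.2682]

0.5033 0.2600 -0.0053 0.4057 -0.6573 0.2682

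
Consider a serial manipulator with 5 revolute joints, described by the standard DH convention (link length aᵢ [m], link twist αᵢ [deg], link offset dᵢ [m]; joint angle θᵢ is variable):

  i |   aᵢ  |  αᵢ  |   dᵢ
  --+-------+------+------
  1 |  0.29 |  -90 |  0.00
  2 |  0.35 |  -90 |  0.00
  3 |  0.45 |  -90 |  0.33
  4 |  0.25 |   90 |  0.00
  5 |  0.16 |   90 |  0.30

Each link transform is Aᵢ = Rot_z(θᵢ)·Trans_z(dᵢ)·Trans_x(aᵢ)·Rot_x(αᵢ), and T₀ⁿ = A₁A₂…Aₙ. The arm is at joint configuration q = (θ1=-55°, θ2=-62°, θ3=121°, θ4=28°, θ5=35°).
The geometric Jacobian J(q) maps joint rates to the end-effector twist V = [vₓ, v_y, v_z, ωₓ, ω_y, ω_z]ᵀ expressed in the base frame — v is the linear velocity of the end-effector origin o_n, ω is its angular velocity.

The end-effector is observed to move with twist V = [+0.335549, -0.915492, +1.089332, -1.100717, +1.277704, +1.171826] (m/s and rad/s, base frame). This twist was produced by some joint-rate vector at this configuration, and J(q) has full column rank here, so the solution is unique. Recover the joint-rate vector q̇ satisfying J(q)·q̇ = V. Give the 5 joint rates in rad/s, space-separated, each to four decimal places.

0.8180 -0.8630 -0.9890 0.7650 -0.7460

o_n = [-0.2909, -0.8879, -0.3774]
J₁: ẑ×o_n = [0.8879, -0.2909, 0.0000], ω = ẑ
J2: z=[0.8192, 0.5736, 0.0000] o=[0.1663, -0.2376, 0.0000] → [-0.2165, 0.3092, -0.2705, 0.8192, 0.5736, 0.0000]
J3: z=[0.5064, -0.7233, -0.4695] o=[0.2606, -0.3722, 0.3090] → [0.2544, 0.6066, -0.6601, 0.5064, -0.7233, -0.4695]
J4: z=[0.1911, 0.6251, -0.7568] o=[0.0493, -0.7429, -0.0505] → [-0.3140, 0.3200, 0.1850, 0.1911, 0.6251, -0.7568]
J5: z=[0.0524, -0.7764, -0.6280] o=[-0.1957, -0.7229, -0.0958] → [0.1150, 0.0745, -0.0826, 0.0524, -0.7764, -0.6280]
q̇ = J⁺·V = [0.8180, -0.8630, -0.9890, 0.7650, -0.7460]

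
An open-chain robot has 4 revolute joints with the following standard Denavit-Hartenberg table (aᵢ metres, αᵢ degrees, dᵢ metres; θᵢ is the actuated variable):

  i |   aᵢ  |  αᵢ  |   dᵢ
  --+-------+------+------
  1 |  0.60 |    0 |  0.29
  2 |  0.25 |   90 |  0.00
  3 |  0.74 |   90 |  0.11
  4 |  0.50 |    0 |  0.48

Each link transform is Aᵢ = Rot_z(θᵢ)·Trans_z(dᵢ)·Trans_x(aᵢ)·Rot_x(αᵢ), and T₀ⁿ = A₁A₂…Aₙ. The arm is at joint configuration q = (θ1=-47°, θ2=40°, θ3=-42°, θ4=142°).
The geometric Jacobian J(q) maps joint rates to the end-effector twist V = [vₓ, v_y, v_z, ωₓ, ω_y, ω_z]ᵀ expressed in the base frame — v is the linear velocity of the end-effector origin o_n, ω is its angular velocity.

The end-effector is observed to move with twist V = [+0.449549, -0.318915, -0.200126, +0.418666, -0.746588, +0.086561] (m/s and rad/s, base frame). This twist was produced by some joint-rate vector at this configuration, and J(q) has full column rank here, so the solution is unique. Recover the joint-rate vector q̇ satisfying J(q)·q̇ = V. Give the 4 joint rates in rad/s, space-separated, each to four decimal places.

0.2720 -0.7480 0.6900 -0.7570

o_n = [0.5428, -0.8762, -0.2982]
J₁: ẑ×o_n = [0.8762, 0.5428, -0.0000], ω = ẑ
J2: z=[0.0000, 0.0000, 1.0000] o=[0.4092, -0.4388, 0.2900] → [0.4374, 0.1336, -0.0000, 0.0000, 0.0000, 1.0000]
J3: z=[-0.1219, -0.9925, 0.0000] o=[0.6573, -0.4693, 0.2900] → [0.5838, -0.0717, -0.0641, -0.1219, -0.9925, 0.0000]
J4: z=[-0.6641, 0.0815, -0.7431] o=[1.1898, -0.6455, -0.2052] → [-0.1790, 0.4189, 0.2060, -0.6641, 0.0815, -0.7431]
q̇ = J⁺·V = [0.2720, -0.7480, 0.6900, -0.7570]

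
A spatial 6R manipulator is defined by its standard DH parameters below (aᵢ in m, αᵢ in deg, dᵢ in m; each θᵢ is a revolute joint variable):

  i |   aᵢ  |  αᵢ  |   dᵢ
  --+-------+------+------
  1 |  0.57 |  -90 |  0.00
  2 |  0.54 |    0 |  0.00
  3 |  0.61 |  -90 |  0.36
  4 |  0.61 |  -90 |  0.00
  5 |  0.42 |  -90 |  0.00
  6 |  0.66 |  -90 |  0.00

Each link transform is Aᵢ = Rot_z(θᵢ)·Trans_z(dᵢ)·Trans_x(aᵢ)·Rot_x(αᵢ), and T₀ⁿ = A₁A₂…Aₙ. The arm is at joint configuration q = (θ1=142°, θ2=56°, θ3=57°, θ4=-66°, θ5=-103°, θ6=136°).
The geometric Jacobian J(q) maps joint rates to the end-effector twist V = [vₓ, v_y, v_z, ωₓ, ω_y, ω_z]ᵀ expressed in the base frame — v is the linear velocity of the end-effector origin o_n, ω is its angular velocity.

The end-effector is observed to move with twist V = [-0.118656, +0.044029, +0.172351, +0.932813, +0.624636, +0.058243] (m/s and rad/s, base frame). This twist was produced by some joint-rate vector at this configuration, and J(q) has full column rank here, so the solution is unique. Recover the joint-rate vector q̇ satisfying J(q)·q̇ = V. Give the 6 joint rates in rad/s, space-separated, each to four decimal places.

o_n = [-1.2755, -0.4184, -0.8775]
J₁: ẑ×o_n = [0.4184, -1.2755, 0.0000], ω = ẑ
J2: z=[-0.6157, -0.7880, 0.0000] o=[-0.4492, 0.3509, 0.0000] → [0.6915, -0.5402, -0.1775, -0.6157, -0.7880, 0.0000]
J3: z=[-0.6157, -0.7880, 0.0000] o=[-0.6871, 0.5368, -0.4477] → [0.3387, -0.2646, 0.1245, -0.6157, -0.7880, 0.0000]
J4: z=[0.7254, -0.5667, 0.3907] o=[-0.7209, 0.1064, -1.0092] → [0.1304, -0.3122, -0.6950, 0.7254, -0.5667, 0.3907]
J5: z=[0.5317, 0.1008, -0.8409] o=[-0.9876, -0.3924, -1.2376] → [0.0144, 0.0506, 0.0152, 0.5317, 0.1008, -0.8409]
J6: z=[-0.2628, -0.9243, -0.2769] o=[-0.6495, -0.5471, -1.0423] → [-0.1167, 0.2167, -0.6124, -0.2628, -0.9243, -0.2769]
q̇ = J⁺·V = [-0.1680, -0.3960, 0.1510, 0.5910, 0.2690, -0.8000]

-0.1680 -0.3960 0.1510 0.5910 0.2690 -0.8000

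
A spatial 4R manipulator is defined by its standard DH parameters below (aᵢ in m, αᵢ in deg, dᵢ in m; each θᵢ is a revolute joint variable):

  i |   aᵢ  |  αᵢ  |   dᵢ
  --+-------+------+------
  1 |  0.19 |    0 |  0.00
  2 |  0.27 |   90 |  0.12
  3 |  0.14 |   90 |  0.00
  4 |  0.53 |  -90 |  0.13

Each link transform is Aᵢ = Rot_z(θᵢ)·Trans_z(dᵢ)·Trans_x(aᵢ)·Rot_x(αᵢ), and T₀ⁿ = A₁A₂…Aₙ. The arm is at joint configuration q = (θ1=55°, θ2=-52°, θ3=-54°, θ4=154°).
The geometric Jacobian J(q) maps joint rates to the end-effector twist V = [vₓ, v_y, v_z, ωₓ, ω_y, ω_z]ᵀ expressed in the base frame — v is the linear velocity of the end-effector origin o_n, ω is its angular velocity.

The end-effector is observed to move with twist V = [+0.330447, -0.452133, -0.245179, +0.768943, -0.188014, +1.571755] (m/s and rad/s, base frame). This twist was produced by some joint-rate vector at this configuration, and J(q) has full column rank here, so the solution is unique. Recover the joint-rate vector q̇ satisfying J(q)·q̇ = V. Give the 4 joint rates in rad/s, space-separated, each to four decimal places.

0.0950 0.9260 0.2280 -0.9370

o_n = [0.0883, -0.0781, 0.3157]
J₁: ẑ×o_n = [0.0781, 0.0883, -0.0000], ω = ẑ
J2: z=[0.0000, 0.0000, 1.0000] o=[0.1090, 0.1556, 0.0000] → [0.2337, -0.0207, 0.0000, 0.0000, 0.0000, 1.0000]
J3: z=[0.0523, -0.9986, 0.0000] o=[0.3786, 0.1698, 0.1200] → [-0.1954, -0.0102, -0.3029, 0.0523, -0.9986, 0.0000]
J4: z=[-0.8079, -0.0423, -0.5878] o=[0.4608, 0.1741, 0.0067] → [-0.1613, 0.4686, 0.1880, -0.8079, -0.0423, -0.5878]
q̇ = J⁺·V = [0.0950, 0.9260, 0.2280, -0.9370]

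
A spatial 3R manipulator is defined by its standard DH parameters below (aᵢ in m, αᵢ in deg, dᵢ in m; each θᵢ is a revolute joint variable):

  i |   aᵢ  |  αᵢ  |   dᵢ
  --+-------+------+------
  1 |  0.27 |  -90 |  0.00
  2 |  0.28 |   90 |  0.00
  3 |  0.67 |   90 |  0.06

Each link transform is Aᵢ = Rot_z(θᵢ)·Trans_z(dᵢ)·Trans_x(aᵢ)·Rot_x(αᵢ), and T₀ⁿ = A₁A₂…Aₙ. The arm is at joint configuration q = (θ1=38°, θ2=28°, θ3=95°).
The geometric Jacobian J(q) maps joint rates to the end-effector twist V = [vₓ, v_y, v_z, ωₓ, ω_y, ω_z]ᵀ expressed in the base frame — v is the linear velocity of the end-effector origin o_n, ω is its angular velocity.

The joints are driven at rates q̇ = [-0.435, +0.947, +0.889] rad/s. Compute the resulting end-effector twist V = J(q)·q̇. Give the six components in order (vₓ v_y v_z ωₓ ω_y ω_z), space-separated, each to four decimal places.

o_n = [-0.0218, 0.8300, -0.0511]
J₁: ẑ×o_n = [-0.8300, -0.0218, 0.0000], ω = ẑ
J2: z=[-0.6157, 0.7880, 0.0000] o=[0.2128, 0.1662, 0.0000] → [-0.0402, -0.0314, -0.2238, -0.6157, 0.7880, 0.0000]
J3: z=[0.3699, 0.2890, 0.8829] o=[0.4076, 0.3184, -0.1315] → [-0.4284, -0.4088, 0.3133, 0.3699, 0.2890, 0.8829]
V = J·q̇ = [-0.0579, -0.3838, 0.0666, -0.2541, 1.0032, 0.3499]

-0.0579 -0.3838 0.0666 -0.2541 1.0032 0.3499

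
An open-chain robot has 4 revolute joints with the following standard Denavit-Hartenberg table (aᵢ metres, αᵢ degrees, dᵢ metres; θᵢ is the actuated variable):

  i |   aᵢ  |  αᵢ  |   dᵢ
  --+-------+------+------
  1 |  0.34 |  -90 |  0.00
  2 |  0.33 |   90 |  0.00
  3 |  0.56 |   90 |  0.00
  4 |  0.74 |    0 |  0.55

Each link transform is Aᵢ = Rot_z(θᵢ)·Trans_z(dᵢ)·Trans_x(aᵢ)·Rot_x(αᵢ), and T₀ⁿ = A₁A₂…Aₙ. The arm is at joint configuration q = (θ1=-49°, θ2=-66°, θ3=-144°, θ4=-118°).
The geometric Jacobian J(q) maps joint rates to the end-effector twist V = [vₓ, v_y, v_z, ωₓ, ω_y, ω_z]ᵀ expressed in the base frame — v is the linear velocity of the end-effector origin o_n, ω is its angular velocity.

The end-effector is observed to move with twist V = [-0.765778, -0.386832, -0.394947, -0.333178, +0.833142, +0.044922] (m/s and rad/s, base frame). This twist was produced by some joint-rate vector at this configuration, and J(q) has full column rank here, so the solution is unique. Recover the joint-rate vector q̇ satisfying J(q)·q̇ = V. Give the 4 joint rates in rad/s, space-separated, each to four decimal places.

o_n = [0.8121, -0.4464, -0.4167]
J₁: ẑ×o_n = [0.4464, 0.8121, -0.0000], ω = ẑ
J2: z=[0.7547, 0.6561, 0.0000] o=[0.2231, -0.2566, 0.0000] → [-0.2734, 0.3145, -0.5297, 0.7547, 0.6561, 0.0000]
J3: z=[-0.5993, 0.6895, 0.4067] o=[0.3111, -0.3579, 0.3015] → [-0.4592, -0.2267, -0.2923, -0.5993, 0.6895, 0.4067]
J4: z=[0.4537, 0.7112, -0.5370] o=[-0.0582, -0.4348, -0.1124] → [-0.2227, -0.3292, -0.6242, 0.4537, 0.7112, -0.5370]
q̇ = J⁺·V = [-0.5080, 0.5160, 0.9990, -0.2730]

-0.5080 0.5160 0.9990 -0.2730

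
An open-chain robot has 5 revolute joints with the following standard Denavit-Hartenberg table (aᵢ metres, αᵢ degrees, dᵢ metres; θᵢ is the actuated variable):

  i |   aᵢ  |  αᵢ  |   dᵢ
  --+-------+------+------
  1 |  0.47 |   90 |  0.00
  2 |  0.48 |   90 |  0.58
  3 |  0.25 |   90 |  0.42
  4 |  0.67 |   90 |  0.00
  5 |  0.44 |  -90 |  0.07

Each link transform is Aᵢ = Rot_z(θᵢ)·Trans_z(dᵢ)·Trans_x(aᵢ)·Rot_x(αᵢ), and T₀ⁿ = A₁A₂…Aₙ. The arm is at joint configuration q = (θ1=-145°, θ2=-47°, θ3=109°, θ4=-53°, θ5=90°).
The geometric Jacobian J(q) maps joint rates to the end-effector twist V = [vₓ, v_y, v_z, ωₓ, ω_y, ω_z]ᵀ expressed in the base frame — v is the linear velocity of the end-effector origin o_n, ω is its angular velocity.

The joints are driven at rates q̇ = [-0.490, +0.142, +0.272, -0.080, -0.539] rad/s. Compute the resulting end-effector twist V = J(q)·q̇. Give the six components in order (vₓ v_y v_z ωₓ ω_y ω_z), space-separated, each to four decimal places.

0.0790 0.8765 0.3962 0.1779 0.7630 -0.7389

o_n = [-1.6099, 0.4451, -0.4059]
J₁: ẑ×o_n = [-0.4451, -1.6099, 0.0000], ω = ẑ
J2: z=[-0.5736, 0.8192, 0.0000] o=[-0.3850, -0.2696, 0.0000] → [-0.3325, -0.2328, 0.5934, -0.5736, 0.8192, 0.0000]
J3: z=[0.5991, 0.4195, -0.6820] o=[-0.9858, 0.0178, -0.3510] → [0.2685, 0.4585, 0.5178, 0.5991, 0.4195, -0.6820]
J4: z=[-0.7150, -0.1032, -0.6915] o=[-0.8243, 0.4194, -0.5780] → [0.0000, 0.6663, -0.0994, -0.7150, -0.1032, -0.6915]
J5: z=[-0.0727, -0.9727, 0.2203] o=[-1.2902, 0.5586, -0.1170] → [0.3060, -0.0914, -0.3027, -0.0727, -0.9727, 0.2203]
V = J·q̇ = [0.0790, 0.8765, 0.3962, 0.1779, 0.7630, -0.7389]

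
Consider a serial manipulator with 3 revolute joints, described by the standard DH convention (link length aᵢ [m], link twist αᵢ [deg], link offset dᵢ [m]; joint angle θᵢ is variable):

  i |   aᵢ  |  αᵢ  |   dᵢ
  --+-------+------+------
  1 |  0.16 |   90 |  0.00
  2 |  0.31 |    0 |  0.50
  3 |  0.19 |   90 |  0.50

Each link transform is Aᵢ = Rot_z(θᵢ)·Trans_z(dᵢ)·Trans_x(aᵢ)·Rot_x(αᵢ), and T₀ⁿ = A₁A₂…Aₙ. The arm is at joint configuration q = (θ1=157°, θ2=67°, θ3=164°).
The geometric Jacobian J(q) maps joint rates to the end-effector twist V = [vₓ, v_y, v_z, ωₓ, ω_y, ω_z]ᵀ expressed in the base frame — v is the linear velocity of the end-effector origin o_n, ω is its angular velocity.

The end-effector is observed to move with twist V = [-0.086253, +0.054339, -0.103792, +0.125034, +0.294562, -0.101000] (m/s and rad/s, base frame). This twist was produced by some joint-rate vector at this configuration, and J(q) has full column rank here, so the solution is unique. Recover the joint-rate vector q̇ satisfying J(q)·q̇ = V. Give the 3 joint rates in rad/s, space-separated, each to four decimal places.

-0.1010 -0.5410 0.8610

o_n = [0.2420, 0.9836, 0.1377]
J₁: ẑ×o_n = [-0.9836, 0.2420, 0.0000], ω = ẑ
J2: z=[0.3907, 0.9205, 0.0000] o=[-0.1473, 0.0625, 0.0000] → [0.1268, -0.0538, 0.0016, 0.3907, 0.9205, 0.0000]
J3: z=[0.3907, 0.9205, 0.0000] o=[-0.0634, 0.5701, 0.2854] → [-0.1359, 0.0577, -0.1196, 0.3907, 0.9205, 0.0000]
q̇ = J⁺·V = [-0.1010, -0.5410, 0.8610]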